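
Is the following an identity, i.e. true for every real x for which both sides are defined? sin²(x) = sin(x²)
No, this is NOT an identity.

Claim: sin²(x) = sin(x²).
Test a specific point where both sides are defined: x = -π/3.
LHS = sin²(x) ≈ 0.7500
RHS = sin(x²) ≈ 0.8897
Since 0.7500 ≠ 0.8897, the equation fails at this point, so it cannot hold for every real x for which both sides are defined.
sin²(x) means (sin x)², squaring the output; sin(x²) squares the input. These are different functions.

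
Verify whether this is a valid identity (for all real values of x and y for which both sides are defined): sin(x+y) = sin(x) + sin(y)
No, this is NOT an identity.

Claim: sin(x+y) = sin(x) + sin(y).
Test a specific point where both sides are defined: x = 3π/4, y = -π/2.
LHS = sin(x+y) ≈ 0.7071
RHS = sin(x) + sin(y) ≈ -0.2929
Since 0.7071 ≠ -0.2929, the equation fails at this point, so it cannot hold for all real values of x and y for which both sides are defined.
The correct expansion is sin(x+y) = sin(x)cos(y) + cos(x)sin(y); sine is not additive.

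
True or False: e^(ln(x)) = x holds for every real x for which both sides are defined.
True.

Claim: e^(ln(x)) = x.
Reasoning: For x > 0, ln(x) is by definition the exponent p such that e^p = x. Raising e to that exponent therefore returns x: e^(ln x) = x.
So the two sides agree for every real x for which both sides are defined.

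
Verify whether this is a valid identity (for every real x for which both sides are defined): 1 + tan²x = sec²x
Yes, this is an identity.

Claim: 1 + tan²x = sec²x.
Reasoning: Start from sin²x + cos²x = 1 and divide every term by cos²x (allowed wherever tan x and sec x are defined): tan²x + 1 = 1/cos²x = sec²x.
So the two sides agree for every real x for which both sides are defined.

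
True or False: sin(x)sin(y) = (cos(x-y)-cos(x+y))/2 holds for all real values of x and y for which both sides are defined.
Claim: sin(x)sin(y) = (cos(x-y)-cos(x+y))/2.
Reasoning: cos(x-y) = cos(x)cos(y) + sin(x)sin(y) and cos(x+y) = cos(x)cos(y) - sin(x)sin(y). Subtracting, cos(x-y) - cos(x+y) = 2sin(x)sin(y); divide by 2.
So the two sides agree for all real values of x and y for which both sides are defined.

Conclusion: True.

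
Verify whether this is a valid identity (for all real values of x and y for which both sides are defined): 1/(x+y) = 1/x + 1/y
No, this is NOT an identity.

Claim: 1/(x+y) = 1/x + 1/y.
Test a specific point where both sides are defined: x = 1/2, y = 4.
LHS = 1/(x+y) ≈ 0.2222
RHS = 1/x + 1/y ≈ 2.2500
Since 0.2222 ≠ 2.2500, the equation fails at this point, so it cannot hold for all real values of x and y for which both sides are defined.
1/x + 1/y = (x+y)/(xy), which is not 1/(x+y).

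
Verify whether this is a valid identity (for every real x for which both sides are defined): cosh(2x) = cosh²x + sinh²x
Yes, this is an identity.

Claim: cosh(2x) = cosh²x + sinh²x.
Reasoning: cosh²x = (e^(2x) + 2 + e^(-2x))/4 and sinh²x = (e^(2x) - 2 + e^(-2x))/4. Adding gives (2e^(2x) + 2e^(-2x))/4 = (e^(2x) + e^(-2x))/2 = cosh(2x).
So the two sides agree for every real x for which both sides are defined.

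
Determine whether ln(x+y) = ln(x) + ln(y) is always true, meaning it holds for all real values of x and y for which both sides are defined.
No, this is NOT an identity.

Claim: ln(x+y) = ln(x) + ln(y).
Test a specific point where both sides are defined: x = 3/2, y = 3/2.
LHS = ln(x+y) ≈ 1.0986
RHS = ln(x) + ln(y) ≈ 0.8109
Since 1.0986 ≠ 0.8109, the equation fails at this point, so it cannot hold for all real values of x and y for which both sides are defined.
ln(x) + ln(y) = ln(xy), not ln(x+y).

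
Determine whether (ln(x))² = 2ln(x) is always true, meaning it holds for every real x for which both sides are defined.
Claim: (ln(x))² = 2ln(x).
Test a specific point where both sides are defined: x = 3/2.
LHS = (ln(x))² ≈ 0.1644
RHS = 2ln(x) ≈ 0.8109
Since 0.1644 ≠ 0.8109, the equation fails at this point, so it cannot hold for every real x for which both sides are defined.
2ln(x) equals ln(x²), which is not the same as (ln x)².

Conclusion: No, this is NOT an identity.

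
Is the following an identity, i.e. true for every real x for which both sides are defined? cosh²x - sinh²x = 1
Yes, this is an identity.

Claim: cosh²x - sinh²x = 1.
Reasoning: With cosh(x) = (e^x + e^-x)/2 and sinh(x) = (e^x - e^-x)/2: cosh²x = (e^(2x) + 2 + e^(-2x))/4 and sinh²x = (e^(2x) - 2 + e^(-2x))/4. Subtracting leaves 4/4 = 1.
So the two sides agree for every real x for which both sides are defined.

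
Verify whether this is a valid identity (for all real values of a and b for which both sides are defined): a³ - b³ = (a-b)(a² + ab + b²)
Yes, this is an identity.

Claim: a³ - b³ = (a-b)(a² + ab + b²).
Reasoning: Expand the right side: (a-b)(a² + ab + b²) = a³ + a²b + ab² - a²b - ab² - b³ = a³ - b³ (the middle terms cancel in pairs).
So the two sides agree for all real values of a and b for which both sides are defined.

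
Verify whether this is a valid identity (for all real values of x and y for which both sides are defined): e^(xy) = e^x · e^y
Claim: e^(xy) = e^x · e^y.
Test a specific point where both sides are defined: x = -1, y = 5.
LHS = e^(xy) ≈ 0.0067
RHS = e^x · e^y ≈ 54.5982
Since 0.0067 ≠ 54.5982, the equation fails at this point, so it cannot hold for all real values of x and y for which both sides are defined.
e^x · e^y = e^(x+y), not e^(xy).

Conclusion: No, this is NOT an identity.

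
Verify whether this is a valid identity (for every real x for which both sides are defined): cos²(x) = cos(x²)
Claim: cos²(x) = cos(x²).
Test a specific point where both sides are defined: x = -π/6.
LHS = cos²(x) ≈ 0.7500
RHS = cos(x²) ≈ 0.9627
Since 0.7500 ≠ 0.9627, the equation fails at this point, so it cannot hold for every real x for which both sides are defined.
cos²(x) means (cos x)², squaring the output; cos(x²) squares the input. These are different functions.

Conclusion: No, this is NOT an identity.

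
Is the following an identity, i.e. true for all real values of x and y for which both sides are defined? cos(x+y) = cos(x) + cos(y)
Claim: cos(x+y) = cos(x) + cos(y).
Test a specific point where both sides are defined: x = -π/6, y = 2π/3.
LHS = cos(x+y) ≈ 0.0000
RHS = cos(x) + cos(y) ≈ 0.3660
Since 0.0000 ≠ 0.3660, the equation fails at this point, so it cannot hold for all real values of x and y for which both sides are defined.
The correct expansion is cos(x+y) = cos(x)cos(y) - sin(x)sin(y); cosine is not additive.

Conclusion: No, this is NOT an identity.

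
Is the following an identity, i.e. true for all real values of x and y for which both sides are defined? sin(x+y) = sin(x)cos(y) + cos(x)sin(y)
Yes, this is an identity.

Claim: sin(x+y) = sin(x)cos(y) + cos(x)sin(y).
Reasoning: By Euler's formula e^(i(x+y)) = e^(ix)·e^(iy) = (cos x + i·sin x)(cos y + i·sin y). The imaginary part of the left side is sin(x+y); the imaginary part of the product is sin(x)cos(y) + cos(x)sin(y).
So the two sides agree for all real values of x and y for which both sides are defined.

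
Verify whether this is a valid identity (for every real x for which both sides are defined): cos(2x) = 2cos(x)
No, this is NOT an identity.

Claim: cos(2x) = 2cos(x).
Test a specific point where both sides are defined: x = π/2.
LHS = cos(2x) ≈ -1.0000
RHS = 2cos(x) ≈ 0.0000
Since -1.0000 ≠ 0.0000, the equation fails at this point, so it cannot hold for every real x for which both sides are defined.
The correct double-angle formula is cos(2x) = cos²x - sin²x.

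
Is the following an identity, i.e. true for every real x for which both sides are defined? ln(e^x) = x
Yes, this is an identity.

Claim: ln(e^x) = x.
Reasoning: ln is the inverse of the exponential: ln(e^x) asks for the exponent p with e^p = e^x, and since e^p is one-to-one that exponent is p = x.
So the two sides agree for every real x for which both sides are defined.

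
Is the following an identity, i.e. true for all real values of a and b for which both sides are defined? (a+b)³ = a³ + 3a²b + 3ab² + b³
Yes, this is an identity.

Claim: (a+b)³ = a³ + 3a²b + 3ab² + b³.
Reasoning: (a+b)³ = (a+b)(a+b)² = (a+b)(a² + 2ab + b²) = a³ + 2a²b + ab² + a²b + 2ab² + b³ = a³ + 3a²b + 3ab² + b³.
So the two sides agree for all real values of a and b for which both sides are defined.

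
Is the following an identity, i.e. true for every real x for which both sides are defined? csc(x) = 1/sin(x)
Claim: csc(x) = 1/sin(x).
Reasoning: csc(x) is by definition the reciprocal of sin(x), wherever sin(x) ≠ 0.
So the two sides agree for every real x for which both sides are defined.

Conclusion: Yes, this is an identity.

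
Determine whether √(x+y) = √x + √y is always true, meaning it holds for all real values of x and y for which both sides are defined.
Claim: √(x+y) = √x + √y.
Test a specific point where both sides are defined: x = 3, y = 3.
LHS = √(x+y) ≈ 2.4495
RHS = √x + √y ≈ 3.4641
Since 2.4495 ≠ 3.4641, the equation fails at this point, so it cannot hold for all real values of x and y for which both sides are defined.
Squaring the right side gives x + 2√(xy) + y, not x + y.

Conclusion: No, this is NOT an identity.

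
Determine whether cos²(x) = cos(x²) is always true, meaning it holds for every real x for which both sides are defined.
No, this is NOT an identity.

Claim: cos²(x) = cos(x²).
Test a specific point where both sides are defined: x = π/2.
LHS = cos²(x) ≈ 0.0000
RHS = cos(x²) ≈ -0.7812
Since 0.0000 ≠ -0.7812, the equation fails at this point, so it cannot hold for every real x for which both sides are defined.
cos²(x) means (cos x)², squaring the output; cos(x²) squares the input. These are different functions.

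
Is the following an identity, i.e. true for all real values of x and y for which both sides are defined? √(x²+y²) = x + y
Claim: √(x²+y²) = x + y.
Test a specific point where both sides are defined: x = 1, y = 4.
LHS = √(x²+y²) ≈ 4.1231
RHS = x + y ≈ 5.0000
Since 4.1231 ≠ 5.0000, the equation fails at this point, so it cannot hold for all real values of x and y for which both sides are defined.
(x+y)² = x² + 2xy + y², not x² + y², so the square root does not split this way.

Conclusion: No, this is NOT an identity.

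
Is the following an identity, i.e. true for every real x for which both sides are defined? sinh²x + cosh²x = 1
Claim: sinh²x + cosh²x = 1.
Test a specific point where both sides are defined: x = -3.
LHS = sinh²x + cosh²x ≈ 201.7156
RHS = 1 ≈ 1.0000
Since 201.7156 ≠ 1.0000, the equation fails at this point, so it cannot hold for every real x for which both sides are defined.
The correct hyperbolic identity is cosh²x - sinh²x = 1 (a difference); the sum sinh²x + cosh²x equals cosh(2x).

Conclusion: No, this is NOT an identity.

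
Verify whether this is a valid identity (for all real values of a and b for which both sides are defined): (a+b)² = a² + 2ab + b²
Yes, this is an identity.

Claim: (a+b)² = a² + 2ab + b².
Reasoning: Expand: (a+b)² = (a+b)(a+b) = a·a + a·b + b·a + b·b = a² + 2ab + b².
So the two sides agree for all real values of a and b for which both sides are defined.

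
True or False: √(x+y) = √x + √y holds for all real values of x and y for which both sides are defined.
Claim: √(x+y) = √x + √y.
Test a specific point where both sides are defined: x = 1/2, y = 2.
LHS = √(x+y) ≈ 1.5811
RHS = √x + √y ≈ 2.1213
Since 1.5811 ≠ 2.1213, the equation fails at this point, so it cannot hold for all real values of x and y for which both sides are defined.
Squaring the right side gives x + 2√(xy) + y, not x + y.

Conclusion: False.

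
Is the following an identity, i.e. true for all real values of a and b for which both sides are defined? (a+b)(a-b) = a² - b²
Yes, this is an identity.

Claim: (a+b)(a-b) = a² - b².
Reasoning: Expand: (a+b)(a-b) = a² - ab + ba - b² = a² - b² (the cross terms cancel).
So the two sides agree for all real values of a and b for which both sides are defined.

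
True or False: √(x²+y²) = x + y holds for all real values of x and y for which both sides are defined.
False.

Claim: √(x²+y²) = x + y.
Test a specific point where both sides are defined: x = 1, y = 1.
LHS = √(x²+y²) ≈ 1.4142
RHS = x + y ≈ 2.0000
Since 1.4142 ≠ 2.0000, the equation fails at this point, so it cannot hold for all real values of x and y for which both sides are defined.
(x+y)² = x² + 2xy + y², not x² + y², so the square root does not split this way.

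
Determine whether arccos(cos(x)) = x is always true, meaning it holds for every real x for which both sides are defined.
No, this is NOT an identity.

Claim: arccos(cos(x)) = x.
Test a specific point where both sides are defined: x = -π/3.
LHS = arccos(cos(x)) ≈ 1.0472
RHS = x ≈ -1.0472
Since 1.0472 ≠ -1.0472, the equation fails at this point, so it cannot hold for every real x for which both sides are defined.
arccos only returns values in [0, π], so arccos(cos(x)) = x holds only for x in that interval, not for all real x.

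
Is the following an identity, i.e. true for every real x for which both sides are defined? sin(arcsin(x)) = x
Claim: sin(arcsin(x)) = x.
Reasoning: For -1 ≤ x ≤ 1 (where arcsin is defined), arcsin(x) is by definition an angle whose sine equals x. Taking the sine of that angle returns x. (Note the other order, arcsin(sin x) = x, is NOT an identity.)
So the two sides agree for every real x for which both sides are defined.

Conclusion: Yes, this is an identity.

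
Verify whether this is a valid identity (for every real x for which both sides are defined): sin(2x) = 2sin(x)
No, this is NOT an identity.

Claim: sin(2x) = 2sin(x).
Test a specific point where both sides are defined: x = -π/4.
LHS = sin(2x) ≈ -1.0000
RHS = 2sin(x) ≈ -1.4142
Since -1.0000 ≠ -1.4142, the equation fails at this point, so it cannot hold for every real x for which both sides are defined.
The correct double-angle formula is sin(2x) = 2sin(x)cos(x).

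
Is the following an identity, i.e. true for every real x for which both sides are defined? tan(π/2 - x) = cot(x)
Yes, this is an identity.

Claim: tan(π/2 - x) = cot(x).
Reasoning: tan(π/2 - x) = sin(π/2 - x)/cos(π/2 - x) = cos(x)/sin(x) = cot(x), using the cofunction identities sin(π/2 - x) = cos(x) and cos(π/2 - x) = sin(x).
So the two sides agree for every real x for which both sides are defined.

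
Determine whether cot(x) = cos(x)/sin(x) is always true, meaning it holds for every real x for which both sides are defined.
Claim: cot(x) = cos(x)/sin(x).
Reasoning: cot(x) is defined as 1/tan(x) = 1/(sin(x)/cos(x)) = cos(x)/sin(x), wherever sin(x) ≠ 0.
So the two sides agree for every real x for which both sides are defined.

Conclusion: Yes, this is an identity.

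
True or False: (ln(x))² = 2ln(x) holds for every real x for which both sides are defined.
False.

Claim: (ln(x))² = 2ln(x).
Test a specific point where both sides are defined: x = 4.
LHS = (ln(x))² ≈ 1.9218
RHS = 2ln(x) ≈ 2.7726
Since 1.9218 ≠ 2.7726, the equation fails at this point, so it cannot hold for every real x for which both sides are defined.
2ln(x) equals ln(x²), which is not the same as (ln x)².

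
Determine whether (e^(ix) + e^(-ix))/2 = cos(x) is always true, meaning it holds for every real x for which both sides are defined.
Claim: (e^(ix) + e^(-ix))/2 = cos(x).
Reasoning: By Euler's formula e^(ix) = cos(x) + i·sin(x) and e^(-ix) = cos(x) - i·sin(x). Adding cancels the sine terms: e^(ix) + e^(-ix) = 2cos(x); divide by 2.
So the two sides agree for every real x for which both sides are defined.

Conclusion: Yes, this is an identity.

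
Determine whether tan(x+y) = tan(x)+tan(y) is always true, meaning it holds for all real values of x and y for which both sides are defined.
Claim: tan(x+y) = tan(x)+tan(y).
Test a specific point where both sides are defined: x = -π/6, y = π/3.
LHS = tan(x+y) ≈ 0.5774
RHS = tan(x)+tan(y) ≈ 1.1547
Since 0.5774 ≠ 1.1547, the equation fails at this point, so it cannot hold for all real values of x and y for which both sides are defined.
The correct formula is tan(x+y) = (tan(x) + tan(y))/(1 - tan(x)tan(y)).

Conclusion: No, this is NOT an identity.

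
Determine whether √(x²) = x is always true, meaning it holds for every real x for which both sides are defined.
Claim: √(x²) = x.
Test a specific point where both sides are defined: x = -1.
LHS = √(x²) ≈ 1.0000
RHS = x ≈ -1.0000
Since 1.0000 ≠ -1.0000, the equation fails at this point, so it cannot hold for every real x for which both sides are defined.
√(x²) = |x|, which differs from x whenever x < 0 (both sides are defined for every real x).

Conclusion: No, this is NOT an identity.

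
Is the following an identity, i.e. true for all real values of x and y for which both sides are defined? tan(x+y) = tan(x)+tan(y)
Claim: tan(x+y) = tan(x)+tan(y).
Test a specific point where both sides are defined: x = 2π/3, y = -π/3.
LHS = tan(x+y) ≈ 1.7321
RHS = tan(x)+tan(y) ≈ -3.4641
Since 1.7321 ≠ -3.4641, the equation fails at this point, so it cannot hold for all real values of x and y for which both sides are defined.
The correct formula is tan(x+y) = (tan(x) + tan(y))/(1 - tan(x)tan(y)).

Conclusion: No, this is NOT an identity.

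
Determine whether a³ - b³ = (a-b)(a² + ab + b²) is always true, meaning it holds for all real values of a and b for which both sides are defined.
Claim: a³ - b³ = (a-b)(a² + ab + b²).
Reasoning: Expand the right side: (a-b)(a² + ab + b²) = a³ + a²b + ab² - a²b - ab² - b³ = a³ - b³ (the middle terms cancel in pairs).
So the two sides agree for all real values of a and b for which both sides are defined.

Conclusion: Yes, this is an identity.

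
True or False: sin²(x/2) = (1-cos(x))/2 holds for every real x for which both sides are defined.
Claim: sin²(x/2) = (1-cos(x))/2.
Reasoning: Use cos(2θ) = 1 - 2sin²θ with θ = x/2: cos(x) = 1 - 2sin²(x/2). Solving for sin²(x/2) gives (1 - cos(x))/2.
So the two sides agree for every real x for which both sides are defined.

Conclusion: True.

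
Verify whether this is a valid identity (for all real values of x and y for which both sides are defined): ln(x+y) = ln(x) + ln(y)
No, this is NOT an identity.

Claim: ln(x+y) = ln(x) + ln(y).
Test a specific point where both sides are defined: x = 1, y = 2.
LHS = ln(x+y) ≈ 1.0986
RHS = ln(x) + ln(y) ≈ 0.6931
Since 1.0986 ≠ 0.6931, the equation fails at this point, so it cannot hold for all real values of x and y for which both sides are defined.
ln(x) + ln(y) = ln(xy), not ln(x+y).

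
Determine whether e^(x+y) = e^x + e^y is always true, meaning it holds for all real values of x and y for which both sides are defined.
No, this is NOT an identity.

Claim: e^(x+y) = e^x + e^y.
Test a specific point where both sides are defined: x = -1, y = 2.
LHS = e^(x+y) ≈ 2.7183
RHS = e^x + e^y ≈ 7.7569
Since 2.7183 ≠ 7.7569, the equation fails at this point, so it cannot hold for all real values of x and y for which both sides are defined.
The correct rule is e^(x+y) = e^x · e^y (a product, not a sum).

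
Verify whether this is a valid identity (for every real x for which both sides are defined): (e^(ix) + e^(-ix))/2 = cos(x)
Yes, this is an identity.

Claim: (e^(ix) + e^(-ix))/2 = cos(x).
Reasoning: By Euler's formula e^(ix) = cos(x) + i·sin(x) and e^(-ix) = cos(x) - i·sin(x). Adding cancels the sine terms: e^(ix) + e^(-ix) = 2cos(x); divide by 2.
So the two sides agree for every real x for which both sides are defined.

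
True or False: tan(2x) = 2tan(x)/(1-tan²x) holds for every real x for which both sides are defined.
True.

Claim: tan(2x) = 2tan(x)/(1-tan²x).
Reasoning: tan(2x) = sin(2x)/cos(2x) = 2sin(x)cos(x) / (cos²x - sin²x). Divide numerator and denominator by cos²x: 2tan(x) / (1 - tan²x).
So the two sides agree for every real x for which both sides are defined.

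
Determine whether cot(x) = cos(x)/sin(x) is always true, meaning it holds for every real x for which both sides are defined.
Claim: cot(x) = cos(x)/sin(x).
Reasoning: cot(x) is defined as 1/tan(x) = 1/(sin(x)/cos(x)) = cos(x)/sin(x), wherever sin(x) ≠ 0.
So the two sides agree for every real x for which both sides are defined.

Conclusion: Yes, this is an identity.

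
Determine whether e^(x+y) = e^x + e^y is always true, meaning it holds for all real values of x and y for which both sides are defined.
Claim: e^(x+y) = e^x + e^y.
Test a specific point where both sides are defined: x = 1/2, y = 1/2.
LHS = e^(x+y) ≈ 2.7183
RHS = e^x + e^y ≈ 3.2974
Since 2.7183 ≠ 3.2974, the equation fails at this point, so it cannot hold for all real values of x and y for which both sides are defined.
The correct rule is e^(x+y) = e^x · e^y (a product, not a sum).

Conclusion: No, this is NOT an identity.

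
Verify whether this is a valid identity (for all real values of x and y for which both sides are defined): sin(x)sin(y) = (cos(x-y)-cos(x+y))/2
Claim: sin(x)sin(y) = (cos(x-y)-cos(x+y))/2.
Reasoning: cos(x-y) = cos(x)cos(y) + sin(x)sin(y) and cos(x+y) = cos(x)cos(y) - sin(x)sin(y). Subtracting, cos(x-y) - cos(x+y) = 2sin(x)sin(y); divide by 2.
So the two sides agree for all real values of x and y for which both sides are defined.

Conclusion: Yes, this is an identity.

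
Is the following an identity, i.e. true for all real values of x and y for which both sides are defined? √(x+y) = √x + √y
Claim: √(x+y) = √x + √y.
Test a specific point where both sides are defined: x = 2, y = 2.
LHS = √(x+y) ≈ 2.0000
RHS = √x + √y ≈ 2.8284
Since 2.0000 ≠ 2.8284, the equation fails at this point, so it cannot hold for all real values of x and y for which both sides are defined.
Squaring the right side gives x + 2√(xy) + y, not x + y.

Conclusion: No, this is NOT an identity.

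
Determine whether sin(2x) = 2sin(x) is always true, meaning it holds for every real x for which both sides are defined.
Claim: sin(2x) = 2sin(x).
Test a specific point where both sides are defined: x = -π/6.
LHS = sin(2x) ≈ -0.8660
RHS = 2sin(x) ≈ -1.0000
Since -0.8660 ≠ -1.0000, the equation fails at this point, so it cannot hold for every real x for which both sides are defined.
The correct double-angle formula is sin(2x) = 2sin(x)cos(x).

Conclusion: No, this is NOT an identity.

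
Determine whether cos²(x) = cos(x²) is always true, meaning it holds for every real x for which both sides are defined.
Claim: cos²(x) = cos(x²).
Test a specific point where both sides are defined: x = 2π/3.
LHS = cos²(x) ≈ 0.2500
RHS = cos(x²) ≈ -0.3202
Since 0.2500 ≠ -0.3202, the equation fails at this point, so it cannot hold for every real x for which both sides are defined.
cos²(x) means (cos x)², squaring the output; cos(x²) squares the input. These are different functions.

Conclusion: No, this is NOT an identity.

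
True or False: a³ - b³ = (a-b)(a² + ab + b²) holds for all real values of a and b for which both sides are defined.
Claim: a³ - b³ = (a-b)(a² + ab + b²).
Reasoning: Expand the right side: (a-b)(a² + ab + b²) = a³ + a²b + ab² - a²b - ab² - b³ = a³ - b³ (the middle terms cancel in pairs).
So the two sides agree for all real values of a and b for which both sides are defined.

Conclusion: True.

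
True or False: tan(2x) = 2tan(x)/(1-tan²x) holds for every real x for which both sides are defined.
True.

Claim: tan(2x) = 2tan(x)/(1-tan²x).
Reasoning: tan(2x) = sin(2x)/cos(2x) = 2sin(x)cos(x) / (cos²x - sin²x). Divide numerator and denominator by cos²x: 2tan(x) / (1 - tan²x).
So the two sides agree for every real x for which both sides are defined.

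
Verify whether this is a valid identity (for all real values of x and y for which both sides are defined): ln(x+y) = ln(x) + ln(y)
Claim: ln(x+y) = ln(x) + ln(y).
Test a specific point where both sides are defined: x = 1/2, y = 1/2.
LHS = ln(x+y) ≈ 0.0000
RHS = ln(x) + ln(y) ≈ -1.3863
Since 0.0000 ≠ -1.3863, the equation fails at this point, so it cannot hold for all real values of x and y for which both sides are defined.
ln(x) + ln(y) = ln(xy), not ln(x+y).

Conclusion: No, this is NOT an identity.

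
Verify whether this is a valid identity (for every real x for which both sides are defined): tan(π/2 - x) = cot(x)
Claim: tan(π/2 - x) = cot(x).
Reasoning: tan(π/2 - x) = sin(π/2 - x)/cos(π/2 - x) = cos(x)/sin(x) = cot(x), using the cofunction identities sin(π/2 - x) = cos(x) and cos(π/2 - x) = sin(x).
So the two sides agree for every real x for which both sides are defined.

Conclusion: Yes, this is an identity.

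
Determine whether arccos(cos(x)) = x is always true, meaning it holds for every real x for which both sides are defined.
Claim: arccos(cos(x)) = x.
Test a specific point where both sides are defined: x = -π/3.
LHS = arccos(cos(x)) ≈ 1.0472
RHS = x ≈ -1.0472
Since 1.0472 ≠ -1.0472, the equation fails at this point, so it cannot hold for every real x for which both sides are defined.
arccos only returns values in [0, π], so arccos(cos(x)) = x holds only for x in that interval, not for all real x.

Conclusion: No, this is NOT an identity.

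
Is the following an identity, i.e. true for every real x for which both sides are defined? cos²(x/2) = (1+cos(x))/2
Claim: cos²(x/2) = (1+cos(x))/2.
Reasoning: Use cos(2θ) = 2cos²θ - 1 with θ = x/2: cos(x) = 2cos²(x/2) - 1. Solving for cos²(x/2) gives (1 + cos(x))/2.
So the two sides agree for every real x for which both sides are defined.

Conclusion: Yes, this is an identity.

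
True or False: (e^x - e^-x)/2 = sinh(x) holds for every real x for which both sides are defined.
Claim: (e^x - e^-x)/2 = sinh(x).
Reasoning: This is exactly the definition of the hyperbolic sine: sinh(x) := (e^x - e^-x)/2.
So the two sides agree for every real x for which both sides are defined.

Conclusion: True.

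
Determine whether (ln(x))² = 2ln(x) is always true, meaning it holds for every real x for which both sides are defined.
No, this is NOT an identity.

Claim: (ln(x))² = 2ln(x).
Test a specific point where both sides are defined: x = 3/2.
LHS = (ln(x))² ≈ 0.1644
RHS = 2ln(x) ≈ 0.8109
Since 0.1644 ≠ 0.8109, the equation fails at this point, so it cannot hold for every real x for which both sides are defined.
2ln(x) equals ln(x²), which is not the same as (ln x)².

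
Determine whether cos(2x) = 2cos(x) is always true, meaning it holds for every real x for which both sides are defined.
No, this is NOT an identity.

Claim: cos(2x) = 2cos(x).
Test a specific point where both sides are defined: x = -π/4.
LHS = cos(2x) ≈ 0.0000
RHS = 2cos(x) ≈ 1.4142
Since 0.0000 ≠ 1.4142, the equation fails at this point, so it cannot hold for every real x for which both sides are defined.
The correct double-angle formula is cos(2x) = cos²x - sin²x.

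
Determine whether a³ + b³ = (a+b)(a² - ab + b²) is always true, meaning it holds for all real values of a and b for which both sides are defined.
Yes, this is an identity.

Claim: a³ + b³ = (a+b)(a² - ab + b²).
Reasoning: Expand the right side: (a+b)(a² - ab + b²) = a³ - a²b + ab² + a²b - ab² + b³ = a³ + b³ (the middle terms cancel in pairs).
So the two sides agree for all real values of a and b for which both sides are defined.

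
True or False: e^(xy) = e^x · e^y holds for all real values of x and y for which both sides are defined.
False.

Claim: e^(xy) = e^x · e^y.
Test a specific point where both sides are defined: x = 2, y = -2.
LHS = e^(xy) ≈ 0.0183
RHS = e^x · e^y ≈ 1.0000
Since 0.0183 ≠ 1.0000, the equation fails at this point, so it cannot hold for all real values of x and y for which both sides are defined.
e^x · e^y = e^(x+y), not e^(xy).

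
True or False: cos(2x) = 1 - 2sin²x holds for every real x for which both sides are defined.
Claim: cos(2x) = 1 - 2sin²x.
Reasoning: cos(2x) = cos²x - sin²x. Replace cos²x by 1 - sin²x: (1 - sin²x) - sin²x = 1 - 2sin²x.
So the two sides agree for every real x for which both sides are defined.

Conclusion: True.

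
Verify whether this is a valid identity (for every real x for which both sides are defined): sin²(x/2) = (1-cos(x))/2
Claim: sin²(x/2) = (1-cos(x))/2.
Reasoning: Use cos(2θ) = 1 - 2sin²θ with θ = x/2: cos(x) = 1 - 2sin²(x/2). Solving for sin²(x/2) gives (1 - cos(x))/2.
So the two sides agree for every real x for which both sides are defined.

Conclusion: Yes, this is an identity.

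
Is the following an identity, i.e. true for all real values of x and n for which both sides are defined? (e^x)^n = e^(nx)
Claim: (e^x)^n = e^(nx).
Reasoning: e^x is a positive real number, and for a positive base B and real exponent n, B^n = e^(n·ln B). With B = e^x, ln B = x, so (e^x)^n = e^(n·x).
So the two sides agree for all real values of x and n for which both sides are defined.

Conclusion: Yes, this is an identity.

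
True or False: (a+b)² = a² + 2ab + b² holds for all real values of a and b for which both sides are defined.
Claim: (a+b)² = a² + 2ab + b².
Reasoning: Expand: (a+b)² = (a+b)(a+b) = a·a + a·b + b·a + b·b = a² + 2ab + b².
So the two sides agree for all real values of a and b for which both sides are defined.

Conclusion: True.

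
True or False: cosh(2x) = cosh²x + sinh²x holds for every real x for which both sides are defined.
True.

Claim: cosh(2x) = cosh²x + sinh²x.
Reasoning: cosh²x = (e^(2x) + 2 + e^(-2x))/4 and sinh²x = (e^(2x) - 2 + e^(-2x))/4. Adding gives (2e^(2x) + 2e^(-2x))/4 = (e^(2x) + e^(-2x))/2 = cosh(2x).
So the two sides agree for every real x for which both sides are defined.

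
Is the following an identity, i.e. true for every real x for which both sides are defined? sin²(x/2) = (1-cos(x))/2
Claim: sin²(x/2) = (1-cos(x))/2.
Reasoning: Use cos(2θ) = 1 - 2sin²θ with θ = x/2: cos(x) = 1 - 2sin²(x/2). Solving for sin²(x/2) gives (1 - cos(x))/2.
So the two sides agree for every real x for which both sides are defined.

Conclusion: Yes, this is an identity.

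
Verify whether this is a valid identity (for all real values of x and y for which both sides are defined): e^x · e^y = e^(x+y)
Claim: e^x · e^y = e^(x+y).
Reasoning: This is the law of exponents for a common base: multiplying powers adds exponents. E.g. from the series, (Σ x^j/j!)(Σ y^k/k!) = Σ_m (Σ_{j+k=m} x^j y^k/(j!k!)) = Σ_m (x+y)^m/m! by the binomial theorem.
So the two sides agree for all real values of x and y for which both sides are defined.

Conclusion: Yes, this is an identity.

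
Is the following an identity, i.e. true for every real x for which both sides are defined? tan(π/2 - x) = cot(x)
Claim: tan(π/2 - x) = cot(x).
Reasoning: tan(π/2 - x) = sin(π/2 - x)/cos(π/2 - x) = cos(x)/sin(x) = cot(x), using the cofunction identities sin(π/2 - x) = cos(x) and cos(π/2 - x) = sin(x).
So the two sides agree for every real x for which both sides are defined.

Conclusion: Yes, this is an identity.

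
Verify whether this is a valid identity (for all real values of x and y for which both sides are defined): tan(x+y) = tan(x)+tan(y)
Claim: tan(x+y) = tan(x)+tan(y).
Test a specific point where both sides are defined: x = π/3, y = 3π/4.
LHS = tan(x+y) ≈ 0.2679
RHS = tan(x)+tan(y) ≈ 0.7321
Since 0.2679 ≠ 0.7321, the equation fails at this point, so it cannot hold for all real values of x and y for which both sides are defined.
The correct formula is tan(x+y) = (tan(x) + tan(y))/(1 - tan(x)tan(y)).

Conclusion: No, this is NOT an identity.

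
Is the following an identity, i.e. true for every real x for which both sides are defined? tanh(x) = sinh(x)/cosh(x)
Yes, this is an identity.

Claim: tanh(x) = sinh(x)/cosh(x).
Reasoning: tanh(x) is defined as sinh(x)/cosh(x) = (e^x - e^-x)/(e^x + e^-x); cosh(x) ≥ 1 is never zero, so this holds for every real x.
So the two sides agree for every real x for which both sides are defined.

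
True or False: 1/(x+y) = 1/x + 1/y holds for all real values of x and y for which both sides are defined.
False.

Claim: 1/(x+y) = 1/x + 1/y.
Test a specific point where both sides are defined: x = 1, y = 5.
LHS = 1/(x+y) ≈ 0.1667
RHS = 1/x + 1/y ≈ 1.2000
Since 0.1667 ≠ 1.2000, the equation fails at this point, so it cannot hold for all real values of x and y for which both sides are defined.
1/x + 1/y = (x+y)/(xy), which is not 1/(x+y).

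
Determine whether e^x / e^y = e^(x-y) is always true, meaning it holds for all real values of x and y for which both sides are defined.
Yes, this is an identity.

Claim: e^x / e^y = e^(x-y).
Reasoning: 1/e^y = e^(-y), so e^x / e^y = e^x · e^(-y) = e^(x + (-y)) = e^(x-y) by the product rule for exponents.
So the two sides agree for all real values of x and y for which both sides are defined.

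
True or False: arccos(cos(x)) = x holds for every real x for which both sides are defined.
False.

Claim: arccos(cos(x)) = x.
Test a specific point where both sides are defined: x = -π/2.
LHS = arccos(cos(x)) ≈ 1.5708
RHS = x ≈ -1.5708
Since 1.5708 ≠ -1.5708, the equation fails at this point, so it cannot hold for every real x for which both sides are defined.
arccos only returns values in [0, π], so arccos(cos(x)) = x holds only for x in that interval, not for all real x.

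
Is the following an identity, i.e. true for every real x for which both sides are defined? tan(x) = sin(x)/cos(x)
Claim: tan(x) = sin(x)/cos(x).
Reasoning: For an angle x whose terminal point on the unit circle is (cos x, sin x), tan(x) is defined as the ratio (second coordinate)/(first coordinate) = sin(x)/cos(x), wherever cos(x) ≠ 0.
So the two sides agree for every real x for which both sides are defined.

Conclusion: Yes, this is an identity.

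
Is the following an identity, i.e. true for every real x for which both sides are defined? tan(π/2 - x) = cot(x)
Yes, this is an identity.

Claim: tan(π/2 - x) = cot(x).
Reasoning: tan(π/2 - x) = sin(π/2 - x)/cos(π/2 - x) = cos(x)/sin(x) = cot(x), using the cofunction identities sin(π/2 - x) = cos(x) and cos(π/2 - x) = sin(x).
So the two sides agree for every real x for which both sides are defined.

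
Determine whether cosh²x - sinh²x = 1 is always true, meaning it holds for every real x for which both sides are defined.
Claim: cosh²x - sinh²x = 1.
Reasoning: With cosh(x) = (e^x + e^-x)/2 and sinh(x) = (e^x - e^-x)/2: cosh²x = (e^(2x) + 2 + e^(-2x))/4 and sinh²x = (e^(2x) - 2 + e^(-2x))/4. Subtracting leaves 4/4 = 1.
So the two sides agree for every real x for which both sides are defined.

Conclusion: Yes, this is an identity.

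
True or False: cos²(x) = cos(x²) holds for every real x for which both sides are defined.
False.

Claim: cos²(x) = cos(x²).
Test a specific point where both sides are defined: x = π/2.
LHS = cos²(x) ≈ 0.0000
RHS = cos(x²) ≈ -0.7812
Since 0.0000 ≠ -0.7812, the equation fails at this point, so it cannot hold for every real x for which both sides are defined.
cos²(x) means (cos x)², squaring the output; cos(x²) squares the input. These are different functions.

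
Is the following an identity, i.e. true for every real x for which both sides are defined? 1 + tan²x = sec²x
Claim: 1 + tan²x = sec²x.
Reasoning: Start from sin²x + cos²x = 1 and divide every term by cos²x (allowed wherever tan x and sec x are defined): tan²x + 1 = 1/cos²x = sec²x.
So the two sides agree for every real x for which both sides are defined.

Conclusion: Yes, this is an identity.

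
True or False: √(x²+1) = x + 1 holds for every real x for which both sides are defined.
Claim: √(x²+1) = x + 1.
Test a specific point where both sides are defined: x = 1/2.
LHS = √(x²+1) ≈ 1.1180
RHS = x + 1 ≈ 1.5000
Since 1.1180 ≠ 1.5000, the equation fails at this point, so it cannot hold for every real x for which both sides are defined.
(x+1)² = x² + 2x + 1 ≠ x² + 1 unless x = 0.

Conclusion: False.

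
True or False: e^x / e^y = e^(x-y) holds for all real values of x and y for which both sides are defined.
True.

Claim: e^x / e^y = e^(x-y).
Reasoning: 1/e^y = e^(-y), so e^x / e^y = e^x · e^(-y) = e^(x + (-y)) = e^(x-y) by the product rule for exponents.
So the two sides agree for all real values of x and y for which both sides are defined.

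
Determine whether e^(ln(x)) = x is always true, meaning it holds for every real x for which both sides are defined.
Yes, this is an identity.

Claim: e^(ln(x)) = x.
Reasoning: For x > 0, ln(x) is by definition the exponent p such that e^p = x. Raising e to that exponent therefore returns x: e^(ln x) = x.
So the two sides agree for every real x for which both sides are defined.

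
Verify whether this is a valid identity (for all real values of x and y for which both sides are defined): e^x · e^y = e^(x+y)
Claim: e^x · e^y = e^(x+y).
Reasoning: This is the law of exponents for a common base: multiplying powers adds exponents. E.g. from the series, (Σ x^j/j!)(Σ y^k/k!) = Σ_m (Σ_{j+k=m} x^j y^k/(j!k!)) = Σ_m (x+y)^m/m! by the binomial theorem.
So the two sides agree for all real values of x and y for which both sides are defined.

Conclusion: Yes, this is an identity.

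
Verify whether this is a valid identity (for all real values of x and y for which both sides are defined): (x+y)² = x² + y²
Claim: (x+y)² = x² + y².
Test a specific point where both sides are defined: x = 1, y = 3/2.
LHS = (x+y)² ≈ 6.2500
RHS = x² + y² ≈ 3.2500
Since 6.2500 ≠ 3.2500, the equation fails at this point, so it cannot hold for all real values of x and y for which both sides are defined.
The correct expansion is (x+y)² = x² + 2xy + y²; the cross term 2xy is missing.

Conclusion: No, this is NOT an identity.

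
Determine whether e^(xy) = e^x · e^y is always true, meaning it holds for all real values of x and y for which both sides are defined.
Claim: e^(xy) = e^x · e^y.
Test a specific point where both sides are defined: x = 1, y = 5.
LHS = e^(xy) ≈ 148.4132
RHS = e^x · e^y ≈ 403.4288
Since 148.4132 ≠ 403.4288, the equation fails at this point, so it cannot hold for all real values of x and y for which both sides are defined.
e^x · e^y = e^(x+y), not e^(xy).

Conclusion: No, this is NOT an identity.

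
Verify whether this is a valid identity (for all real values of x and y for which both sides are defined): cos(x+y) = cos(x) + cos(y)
No, this is NOT an identity.

Claim: cos(x+y) = cos(x) + cos(y).
Test a specific point where both sides are defined: x = 2π/3, y = -π/6.
LHS = cos(x+y) ≈ 0.0000
RHS = cos(x) + cos(y) ≈ 0.3660
Since 0.0000 ≠ 0.3660, the equation fails at this point, so it cannot hold for all real values of x and y for which both sides are defined.
The correct expansion is cos(x+y) = cos(x)cos(y) - sin(x)sin(y); cosine is not additive.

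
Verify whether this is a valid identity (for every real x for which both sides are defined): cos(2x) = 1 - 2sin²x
Claim: cos(2x) = 1 - 2sin²x.
Reasoning: cos(2x) = cos²x - sin²x. Replace cos²x by 1 - sin²x: (1 - sin²x) - sin²x = 1 - 2sin²x.
So the two sides agree for every real x for which both sides are defined.

Conclusion: Yes, this is an identity.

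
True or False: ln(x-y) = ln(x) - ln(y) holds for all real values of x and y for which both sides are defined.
False.

Claim: ln(x-y) = ln(x) - ln(y).
Test a specific point where both sides are defined: x = 3/2, y = 1/2.
LHS = ln(x-y) ≈ 0.0000
RHS = ln(x) - ln(y) ≈ 1.0986
Since 0.0000 ≠ 1.0986, the equation fails at this point, so it cannot hold for all real values of x and y for which both sides are defined.
ln(x) - ln(y) = ln(x/y), not ln(x-y).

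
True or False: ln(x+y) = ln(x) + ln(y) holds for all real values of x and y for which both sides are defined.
False.

Claim: ln(x+y) = ln(x) + ln(y).
Test a specific point where both sides are defined: x = 5, y = 2.
LHS = ln(x+y) ≈ 1.9459
RHS = ln(x) + ln(y) ≈ 2.3026
Since 1.9459 ≠ 2.3026, the equation fails at this point, so it cannot hold for all real values of x and y for which both sides are defined.
ln(x) + ln(y) = ln(xy), not ln(x+y).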